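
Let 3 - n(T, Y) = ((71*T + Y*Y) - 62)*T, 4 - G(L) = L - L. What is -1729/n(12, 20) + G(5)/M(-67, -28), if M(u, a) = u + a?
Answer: 107147/1356315 ≈ 0.078999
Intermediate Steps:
M(u, a) = a + u
G(L) = 4 (G(L) = 4 - (L - L) = 4 - 1*0 = 4 + 0 = 4)
n(T, Y) = 3 - T*(-62 + Y**2 + 71*T) (n(T, Y) = 3 - ((71*T + Y*Y) - 62)*T = 3 - ((71*T + Y**2) - 62)*T = 3 - ((Y**2 + 71*T) - 62)*T = 3 - (-62 + Y**2 + 71*T)*T = 3 - T*(-62 + Y**2 + 71*T))
-1729/n(12, 20) + G(5)/M(-67, -28) = -1729/(3 - 71*12**2 + 62*12 - 1*12*20**2) + 4/(-28 - 67) = -1729/(3 - 71*144 + 744 - 1*12*400) + 4/(-95) = -1729/(3 - 10224 + 744 - 4800) + 4*(-1/95) = -1729/(-14277) - 4/95 = -1729*(-1/14277) - 4/95 = 1729/14277 - 4/95 = 107147/1356315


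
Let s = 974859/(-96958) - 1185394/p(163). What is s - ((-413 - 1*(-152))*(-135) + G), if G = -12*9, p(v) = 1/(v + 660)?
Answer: -94593620903521/96958 ≈ -9.7561e+8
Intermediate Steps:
p(v) = 1/(660 + v)
s = -94590215059855/96958 (s = 974859/(-96958) - 1185394/(1/(660 + 163)) = 974859*(-1/96958) - 1185394/(1/823) = -974859/96958 - 1185394/1/823 = -974859/96958 - 1185394*823 = -974859/96958 - 975579262 = -94590215059855/96958 ≈ -9.7558e+8)
G = -108
s - ((-413 - 1*(-152))*(-135) + G) = -94590215059855/96958 - ((-413 - 1*(-152))*(-135) - 108) = -94590215059855/96958 - ((-413 + 152)*(-135) - 108) = -94590215059855/96958 - (-261*(-135) - 108) = -94590215059855/96958 - (35235 - 108) = -94590215059855/96958 - 1*35127 = -94590215059855/96958 - 35127 = -94593620903521/96958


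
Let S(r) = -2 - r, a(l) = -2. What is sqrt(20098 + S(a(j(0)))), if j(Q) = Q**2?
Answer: sqrt(20098) ≈ 141.77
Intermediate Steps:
sqrt(20098 + S(a(j(0)))) = sqrt(20098 + (-2 - 1*(-2))) = sqrt(20098 + (-2 + 2)) = sqrt(20098 + 0) = sqrt(20098)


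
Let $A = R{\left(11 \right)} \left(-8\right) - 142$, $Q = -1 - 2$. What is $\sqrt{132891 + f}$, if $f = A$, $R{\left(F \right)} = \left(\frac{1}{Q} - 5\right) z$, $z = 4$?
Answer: $\frac{\sqrt{1196277}}{3} \approx 364.58$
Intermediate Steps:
$Q = -3$ ($Q = -1 - 2 = -3$)
$R{\left(F \right)} = - \frac{64}{3}$ ($R{\left(F \right)} = \left(\frac{1}{-3} - 5\right) 4 = \left(- \frac{1}{3} - 5\right) 4 = \left(- \frac{16}{3}\right) 4 = - \frac{64}{3}$)
$A = \frac{86}{3}$ ($A = \left(- \frac{64}{3}\right) \left(-8\right) - 142 = \frac{512}{3} - 142 = \frac{86}{3} \approx 28.667$)
$f = \frac{86}{3} \approx 28.667$
$\sqrt{132891 + f} = \sqrt{132891 + \frac{86}{3}} = \sqrt{\frac{398759}{3}} = \frac{\sqrt{1196277}}{3}$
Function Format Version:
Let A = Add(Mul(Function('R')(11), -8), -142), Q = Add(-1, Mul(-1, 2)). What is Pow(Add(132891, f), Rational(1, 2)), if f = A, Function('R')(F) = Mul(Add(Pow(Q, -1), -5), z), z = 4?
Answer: Mul(Rational(1, 3), Pow(1196277, Rational(1, 2))) ≈ 364.58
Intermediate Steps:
Q = -3 (Q = Add(-1, -2) = -3)
Function('R')(F) = Rational(-64, 3) (Function('R')(F) = Mul(Add(Pow(-3, -1), -5), 4) = Mul(Add(Rational(-1, 3), -5), 4) = Mul(Rational(-16, 3), 4) = Rational(-64, 3))
A = Rational(86, 3) (A = Add(Mul(Rational(-64, 3), -8), -142) = Add(Rational(512, 3), -142) = Rational(86, 3) ≈ 28.667)
f = Rational(86, 3) ≈ 28.667
Pow(Add(132891, f), Rational(1, 2)) = Pow(Add(132891, Rational(86, 3)), Rational(1, 2)) = Pow(Rational(398759, 3), Rational(1, 2)) = Mul(Rational(1, 3), Pow(1196277, Rational(1, 2)))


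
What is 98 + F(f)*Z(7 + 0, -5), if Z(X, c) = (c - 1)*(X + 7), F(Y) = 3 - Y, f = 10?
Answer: 686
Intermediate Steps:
Z(X, c) = (-1 + c)*(7 + X)
98 + F(f)*Z(7 + 0, -5) = 98 + (3 - 1*10)*(-7 - (7 + 0) + 7*(-5) + (7 + 0)*(-5)) = 98 + (3 - 10)*(-7 - 1*7 - 35 + 7*(-5)) = 98 - 7*(-7 - 7 - 35 - 35) = 98 - 7*(-84) = 98 + 588 = 686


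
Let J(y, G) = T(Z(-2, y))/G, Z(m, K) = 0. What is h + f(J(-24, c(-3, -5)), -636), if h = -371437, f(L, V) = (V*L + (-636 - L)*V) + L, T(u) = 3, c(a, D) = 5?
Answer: 165298/5 ≈ 33060.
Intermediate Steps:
J(y, G) = 3/G
f(L, V) = L + L*V + V*(-636 - L) (f(L, V) = (L*V + V*(-636 - L)) + L = L + L*V + V*(-636 - L))
h + f(J(-24, c(-3, -5)), -636) = -371437 + (3/5 - 636*(-636)) = -371437 + (3*(1/5) + 404496) = -371437 + (3/5 + 404496) = -371437 + 2022483/5 = 165298/5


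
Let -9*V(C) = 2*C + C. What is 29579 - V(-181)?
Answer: 88556/3 ≈ 29519.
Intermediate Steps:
V(C) = -C/3 (V(C) = -(2*C + C)/9 = -C/3)
29579 - V(-181) = 29579 - (-1)*(-181)/3 = 29579 - 1*181/3 = 29579 - 181/3 = 88556/3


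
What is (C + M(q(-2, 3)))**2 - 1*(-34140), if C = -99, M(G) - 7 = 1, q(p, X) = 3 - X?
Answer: 42421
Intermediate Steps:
M(G) = 8 (M(G) = 7 + 1 = 8)
(C + M(q(-2, 3)))**2 - 1*(-34140) = (-99 + 8)**2 - 1*(-34140) = (-91)**2 + 34140 = 8281 + 34140 = 42421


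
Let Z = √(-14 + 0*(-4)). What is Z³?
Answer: -14*I*√14 ≈ -52.383*I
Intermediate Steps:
Z = I*√14 (Z = √(-14 + 0) = √(-14) = I*√14 ≈ 3.7417*I)
Z³ = (I*√14)³ = -14*I*√14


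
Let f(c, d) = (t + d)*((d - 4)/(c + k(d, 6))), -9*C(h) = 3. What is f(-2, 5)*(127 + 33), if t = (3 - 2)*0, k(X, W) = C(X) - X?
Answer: -1200/11 ≈ -109.09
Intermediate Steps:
C(h) = -⅓ (C(h) = -⅑*3 = -⅓)
k(X, W) = -⅓ - X
t = 0 (t = 1*0 = 0)
f(c, d) = d*(-4 + d)/(-⅓ + c - d) (f(c, d) = (0 + d)*((d - 4)/(c + (-⅓ - d))) = d*((-4 + d)/(-⅓ + c - d)) = d*(-4 + d)/(-⅓ + c - d))
f(-2, 5)*(127 + 33) = (3*5*(4 - 1*5)/(1 - 3*(-2) + 3*5))*(127 + 33) = (3*5*(4 - 5)/(1 + 6 + 15))*160 = (3*5*(-1)/22)*160 = (3*5*(1/22)*(-1))*160 = -15/22*160 = -1200/11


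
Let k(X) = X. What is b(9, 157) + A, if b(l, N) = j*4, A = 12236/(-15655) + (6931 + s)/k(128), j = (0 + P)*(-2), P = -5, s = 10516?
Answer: 351720177/2003840 ≈ 175.52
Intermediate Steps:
j = 10 (j = (0 - 5)*(-2) = -5*(-2) = 10)
A = 271566577/2003840 (A = 12236/(-15655) + (6931 + 10516)/128 = 12236*(-1/15655) + 17447*(1/128) = -12236/15655 + 17447/128 = 271566577/2003840 ≈ 135.52)
b(l, N) = 40 (b(l, N) = 10*4 = 40)
b(9, 157) + A = 40 + 271566577/2003840 = 351720177/2003840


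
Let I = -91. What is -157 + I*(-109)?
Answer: 9762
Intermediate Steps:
-157 + I*(-109) = -157 - 91*(-109) = -157 + 9919 = 9762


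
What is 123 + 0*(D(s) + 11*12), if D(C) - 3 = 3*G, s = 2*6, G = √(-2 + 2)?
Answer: 123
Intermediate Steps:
G = 0 (G = √0 = 0)
s = 12
D(C) = 3 (D(C) = 3 + 3*0 = 3 + 0 = 3)
123 + 0*(D(s) + 11*12) = 123 + 0*(3 + 11*12) = 123 + 0*(3 + 132) = 123 + 0*135 = 123 + 0 = 123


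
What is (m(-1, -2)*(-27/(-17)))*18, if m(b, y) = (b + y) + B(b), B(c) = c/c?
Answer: -972/17 ≈ -57.176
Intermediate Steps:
B(c) = 1
m(b, y) = 1 + b + y (m(b, y) = (b + y) + 1 = 1 + b + y)
(m(-1, -2)*(-27/(-17)))*18 = ((1 - 1 - 2)*(-27/(-17)))*18 = -(-54)*(-1)/17*18 = -2*27/17*18 = -54/17*18 = -972/17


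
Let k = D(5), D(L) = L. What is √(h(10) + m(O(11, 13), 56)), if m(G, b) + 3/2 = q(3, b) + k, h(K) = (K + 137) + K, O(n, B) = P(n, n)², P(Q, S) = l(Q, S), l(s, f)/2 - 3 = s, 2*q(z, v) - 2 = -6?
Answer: √634/2 ≈ 12.590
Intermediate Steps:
q(z, v) = -2 (q(z, v) = 1 + (½)*(-6) = 1 - 3 = -2)
k = 5
l(s, f) = 6 + 2*s
P(Q, S) = 6 + 2*Q
O(n, B) = (6 + 2*n)²
h(K) = 137 + 2*K (h(K) = (137 + K) + K = 137 + 2*K)
m(G, b) = 3/2 (m(G, b) = -3/2 + (-2 + 5) = -3/2 + 3 = 3/2)
√(h(10) + m(O(11, 13), 56)) = √((137 + 2*10) + 3/2) = √((137 + 20) + 3/2) = √(157 + 3/2) = √(317/2) = √634/2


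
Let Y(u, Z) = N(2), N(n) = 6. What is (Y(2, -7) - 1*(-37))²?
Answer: 1849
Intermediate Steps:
Y(u, Z) = 6
(Y(2, -7) - 1*(-37))² = (6 - 1*(-37))² = (6 + 37)² = 43² = 1849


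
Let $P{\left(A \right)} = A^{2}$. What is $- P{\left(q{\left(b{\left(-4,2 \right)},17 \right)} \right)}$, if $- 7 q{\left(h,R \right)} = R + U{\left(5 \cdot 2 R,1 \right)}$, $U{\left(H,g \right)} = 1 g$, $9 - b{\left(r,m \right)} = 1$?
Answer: $- \frac{324}{49} \approx -6.6122$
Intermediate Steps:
$b{\left(r,m \right)} = 8$ ($b{\left(r,m \right)} = 9 - 1 = 8$)
$U{\left(H,g \right)} = g$
$q{\left(h,R \right)} = - \frac{1}{7} - \frac{R}{7}$ ($q{\left(h,R \right)} = - \frac{R + 1}{7} = - \frac{1 + R}{7} = - \frac{1}{7} - \frac{R}{7}$)
$- P{\left(q{\left(b{\left(-4,2 \right)},17 \right)} \right)} = - \left(- \frac{1}{7} - \frac{17}{7}\right)^{2} = - \left(- \frac{18}{7}\right)^{2} = \left(-1\right) \frac{324}{49} = - \frac{324}{49}$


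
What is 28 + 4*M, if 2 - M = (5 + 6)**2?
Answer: -448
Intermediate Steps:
M = -119 (M = 2 - (5 + 6)**2 = 2 - 1*11**2 = 2 - 1*121 = 2 - 121 = -119)
28 + 4*M = 28 + 4*(-119) = 28 - 476 = -448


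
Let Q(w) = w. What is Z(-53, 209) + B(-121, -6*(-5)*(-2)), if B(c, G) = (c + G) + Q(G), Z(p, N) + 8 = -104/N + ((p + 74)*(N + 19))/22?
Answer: -6659/209 ≈ -31.861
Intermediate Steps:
Z(p, N) = -8 - 104/N + (19 + N)*(74 + p)/22 (Z(p, N) = -8 + (-104/N + ((p + 74)*(N + 19))/22) = -8 + (-104/N + ((74 + p)*(19 + N))*(1/22)) = -8 + (-104/N + ((19 + N)*(74 + p))*(1/22)) = -8 + (-104/N + (19 + N)*(74 + p)/22) = -8 - 104/N + (19 + N)*(74 + p)/22)
B(c, G) = c + 2*G (B(c, G) = (c + G) + G = (G + c) + G = c + 2*G)
Z(-53, 209) + B(-121, -6*(-5)*(-2)) = (1/22)*(-2288 + 209*(1230 + 19*(-53) + 74*209 + 209*(-53)))/209 + (-121 + 2*(-6*(-5)*(-2))) = (1/22)*(1/209)*(-2288 + 209*(1230 - 1007 + 15466 - 11077)) + (-121 + 2*(30*(-2))) = (1/22)*(1/209)*(-2288 + 209*4612) + (-121 + 2*(-60)) = (1/22)*(1/209)*(-2288 + 963908) + (-121 - 120) = (1/22)*(1/209)*961620 - 241 = 43710/209 - 241 = -6659/209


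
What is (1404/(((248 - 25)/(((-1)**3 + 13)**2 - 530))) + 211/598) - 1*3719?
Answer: -819978985/133354 ≈ -6148.9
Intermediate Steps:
(1404/(((248 - 25)/(((-1)**3 + 13)**2 - 530))) + 211/598) - 1*3719 = (1404/((223/((-1 + 13)**2 - 530))) + 211*(1/598)) - 3719 = (1404/((223/(12**2 - 530))) + 211/598) - 3719 = (1404/((223/(144 - 530))) + 211/598) - 3719 = (1404/((223/(-386))) + 211/598) - 3719 = (1404/((223*(-1/386))) + 211/598) - 3719 = (1404/(-223/386) + 211/598) - 3719 = (1404*(-386/223) + 211/598) - 3719 = (-541944/223 + 211/598) - 3719 = -324035459/133354 - 3719 = -819978985/133354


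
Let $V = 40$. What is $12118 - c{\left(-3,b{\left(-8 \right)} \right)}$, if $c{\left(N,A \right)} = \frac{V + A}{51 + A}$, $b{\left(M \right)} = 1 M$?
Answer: $\frac{521042}{43} \approx 12117.0$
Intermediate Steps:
$b{\left(M \right)} = M$
$c{\left(N,A \right)} = \frac{40 + A}{51 + A}$
$12118 - c{\left(-3,b{\left(-8 \right)} \right)} = 12118 - \frac{40 - 8}{51 - 8} = 12118 - \frac{1}{43} \cdot 32 = 12118 - \frac{32}{43} = \frac{521042}{43}$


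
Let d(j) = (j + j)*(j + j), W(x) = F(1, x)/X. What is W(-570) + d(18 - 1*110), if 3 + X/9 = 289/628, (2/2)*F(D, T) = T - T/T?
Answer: 486361468/14355 ≈ 33881.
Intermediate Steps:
F(D, T) = -1 + T (F(D, T) = T - T/T = T - 1*1 = T - 1 = -1 + T)
X = -14355/628 (X = -27 + 9*(289/628) = -27 + 2601/628 = -14355/628 ≈ -22.858)
W(x) = 628/14355 - 628*x/14355 (W(x) = (-1 + x)/(-14355/628) = (-1 + x)*(-628/14355) = 628/14355 - 628*x/14355)
d(j) = 4*j² (d(j) = (2*j)*(2*j) = 4*j²)
W(-570) + d(18 - 1*110) = (628/14355 - 628/14355*(-570)) + 4*(18 - 1*110)² = (628/14355 + 23864/957) + 4*(18 - 110)² = 358588/14355 + 4*(-92)² = 358588/14355 + 4*8464 = 358588/14355 + 33856 = 486361468/14355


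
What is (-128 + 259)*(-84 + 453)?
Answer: 48339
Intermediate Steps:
(-128 + 259)*(-84 + 453) = 131*369 = 48339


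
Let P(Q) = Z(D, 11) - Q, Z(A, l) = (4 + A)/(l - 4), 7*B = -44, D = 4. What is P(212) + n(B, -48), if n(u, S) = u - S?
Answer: -1184/7 ≈ -169.14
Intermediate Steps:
B = -44/7 (B = (⅐)*(-44) = -44/7 ≈ -6.2857)
Z(A, l) = (4 + A)/(-4 + l)
P(Q) = 8/7 - Q (P(Q) = (4 + 4)/(-4 + 11) - Q = 8/7 - Q)
P(212) + n(B, -48) = (8/7 - 1*212) + (-44/7 - 1*(-48)) = (8/7 - 212) + (-44/7 + 48) = -1476/7 + 292/7 = -1184/7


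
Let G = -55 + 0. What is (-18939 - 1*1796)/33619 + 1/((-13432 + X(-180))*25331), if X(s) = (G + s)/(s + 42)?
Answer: -973466662531007/1578344614017709 ≈ -0.61676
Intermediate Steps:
G = -55
X(s) = (-55 + s)/(42 + s) (X(s) = (-55 + s)/(s + 42) = (-55 + s)/(42 + s))
(-18939 - 1*1796)/33619 + 1/((-13432 + X(-180))*25331) = (-18939 - 1*1796)/33619 + 1/(-13432 + (-55 - 180)/(42 - 180)*25331) = (-18939 - 1796)*(1/33619) + (1/25331)/(-13432 - 235/(-138)) = -20735*1/33619 + (1/25331)/(-13432 - 1/138*(-235)) = -20735/33619 + (1/25331)/(-13432 + 235/138) = -20735/33619 + (1/25331)/(-1853381/138) = -20735/33619 - 138/1853381*1/25331 = -20735/33619 - 138/46947994111 = -973466662531007/1578344614017709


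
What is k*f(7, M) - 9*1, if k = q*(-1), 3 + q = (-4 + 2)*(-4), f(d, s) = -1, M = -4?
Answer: -4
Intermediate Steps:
q = 5 (q = -3 + (-4 + 2)*(-4) = -3 - 2*(-4) = -3 + 8 = 5)
k = -5 (k = 5*(-1) = -5)
k*f(7, M) - 9*1 = -5*(-1) - 9*1 = 5 - 9 = -4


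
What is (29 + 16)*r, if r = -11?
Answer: -495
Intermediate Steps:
(29 + 16)*r = (29 + 16)*(-11) = 45*(-11) = -495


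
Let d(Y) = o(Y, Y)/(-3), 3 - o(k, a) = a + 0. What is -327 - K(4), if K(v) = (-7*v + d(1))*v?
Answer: -637/3 ≈ -212.33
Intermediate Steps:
o(k, a) = 3 - a (o(k, a) = 3 - (a + 0) = 3 - a)
d(Y) = -1 + Y/3 (d(Y) = (3 - Y)/(-3) = (3 - Y)*(-1/3) = -1 + Y/3)
K(v) = v*(-2/3 - 7*v) (K(v) = (-7*v + (-1 + (1/3)*1))*v = (-7*v + (-1 + 1/3))*v = (-7*v - 2/3)*v = (-2/3 - 7*v)*v = v*(-2/3 - 7*v))
-327 - K(4) = -327 - (-1)*4*(2 + 21*4)/3 = -327 - (-1)*4*(2 + 84)/3 = -327 - (-1)*4*86/3 = -327 - 1*(-344/3) = -327 + 344/3 = -637/3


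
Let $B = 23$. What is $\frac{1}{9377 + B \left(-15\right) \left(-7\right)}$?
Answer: $\frac{1}{11792} \approx 8.4803 \cdot 10^{-5}$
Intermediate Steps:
$\frac{1}{9377 + B \left(-15\right) \left(-7\right)} = \frac{1}{9377 + 23 \left(-15\right) \left(-7\right)} = \frac{1}{9377 - -2415} = \frac{1}{9377 + 2415} = \frac{1}{11792}$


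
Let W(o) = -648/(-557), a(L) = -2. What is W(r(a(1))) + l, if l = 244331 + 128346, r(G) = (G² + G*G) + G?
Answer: 207581737/557 ≈ 3.7268e+5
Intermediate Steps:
r(G) = G + 2*G² (r(G) = (G² + G²) + G = 2*G² + G = G + 2*G²)
W(o) = 648/557 (W(o) = -648*(-1/557) = 648/557)
l = 372677
W(r(a(1))) + l = 648/557 + 372677 = 207581737/557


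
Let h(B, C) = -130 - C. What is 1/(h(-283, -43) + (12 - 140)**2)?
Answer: 1/16297 ≈ 6.1361e-5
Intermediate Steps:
1/(h(-283, -43) + (12 - 140)**2) = 1/((-130 - 1*(-43)) + (12 - 140)**2) = 1/((-130 + 43) + (-128)**2) = 1/(-87 + 16384) = 1/16297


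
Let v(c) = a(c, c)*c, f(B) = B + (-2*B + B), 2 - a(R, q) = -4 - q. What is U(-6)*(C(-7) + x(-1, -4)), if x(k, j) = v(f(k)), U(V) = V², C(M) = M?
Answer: -252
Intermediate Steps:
a(R, q) = 6 + q (a(R, q) = 2 - (-4 - q) = 2 + (4 + q) = 6 + q)
f(B) = 0 (f(B) = B - B = 0)
v(c) = c*(6 + c) (v(c) = (6 + c)*c = c*(6 + c))
x(k, j) = 0 (x(k, j) = 0*(6 + 0) = 0*6 = 0)
U(-6)*(C(-7) + x(-1, -4)) = (-6)²*(-7 + 0) = 36*(-7) = -252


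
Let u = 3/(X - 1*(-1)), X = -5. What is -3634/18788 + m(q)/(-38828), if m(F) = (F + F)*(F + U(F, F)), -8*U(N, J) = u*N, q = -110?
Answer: -638395827/729500464 ≈ -0.87511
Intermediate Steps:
u = -3/4 (u = 3/(-5 - 1*(-1)) = 3/(-5 + 1) = 3/(-4) = 3*(-1/4) = -3/4 ≈ -0.75000)
U(N, J) = 3*N/32 (U(N, J) = -(-3)*N/32 = 3*N/32)
m(F) = 35*F**2/16 (m(F) = (F + F)*(F + 3*F/32) = (2*F)*(35*F/32) = 35*F**2/16)
-3634/18788 + m(q)/(-38828) = -3634/18788 + ((35/16)*(-110)**2)/(-38828) = -3634*1/18788 + ((35/16)*12100)*(-1/38828) = -1817/9394 + (105875/4)*(-1/38828) = -1817/9394 - 105875/155312 = -638395827/729500464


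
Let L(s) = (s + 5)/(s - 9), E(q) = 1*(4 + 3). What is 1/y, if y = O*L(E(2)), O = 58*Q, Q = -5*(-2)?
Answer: -1/3480 ≈ -0.00028736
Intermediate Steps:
E(q) = 7 (E(q) = 1*7 = 7)
Q = 10
L(s) = (5 + s)/(-9 + s)
O = 580 (O = 58*10 = 580)
y = -3480 (y = 580*((5 + 7)/(-9 + 7)) = 580*(12/(-2)) = 580*(-½*12) = 580*(-6) = -3480)
1/y = 1/(-3480) = -1/3480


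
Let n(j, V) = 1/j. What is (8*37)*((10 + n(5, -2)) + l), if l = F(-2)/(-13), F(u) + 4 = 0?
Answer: 202168/65 ≈ 3110.3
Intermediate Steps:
F(u) = -4 (F(u) = -4 + 0 = -4)
l = 4/13 (l = -4/(-13) = -4*(-1/13) = 4/13 ≈ 0.30769)
(8*37)*((10 + n(5, -2)) + l) = (8*37)*((10 + 1/5) + 4/13) = 296*((10 + 1/5) + 4/13) = 296*(51/5 + 4/13) = 296*(683/65) = 202168/65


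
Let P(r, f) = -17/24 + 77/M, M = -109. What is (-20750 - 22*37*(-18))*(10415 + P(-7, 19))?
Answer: -83060672011/1308 ≈ -6.3502e+7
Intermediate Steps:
P(r, f) = -3701/2616 (P(r, f) = -17/24 + 77/(-109) = -17*1/24 + 77*(-1/109) = -17/24 - 77/109 = -3701/2616)
(-20750 - 22*37*(-18))*(10415 + P(-7, 19)) = (-20750 - 22*37*(-18))*(10415 - 3701/2616) = (-20750 - 814*(-18))*(27241939/2616) = (-20750 + 14652)*(27241939/2616) = -6098*27241939/2616 = -83060672011/1308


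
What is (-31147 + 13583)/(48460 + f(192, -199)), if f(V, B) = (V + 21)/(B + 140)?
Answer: -1036276/2858927 ≈ -0.36247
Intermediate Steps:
f(V, B) = (21 + V)/(140 + B)
(-31147 + 13583)/(48460 + f(192, -199)) = (-31147 + 13583)/(48460 + (21 + 192)/(140 - 199)) = -17564/(48460 + 213/(-59)) = -17564/(48460 - 1/59*213) = -17564/(48460 - 213/59) = -17564/2858927/59 = -17564*59/2858927 = -1036276/2858927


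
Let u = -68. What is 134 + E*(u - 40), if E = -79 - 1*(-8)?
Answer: 7802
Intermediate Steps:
E = -71 (E = -79 + 8 = -71)
134 + E*(u - 40) = 134 - 71*(-68 - 40) = 134 - 71*(-108) = 134 + 7668 = 7802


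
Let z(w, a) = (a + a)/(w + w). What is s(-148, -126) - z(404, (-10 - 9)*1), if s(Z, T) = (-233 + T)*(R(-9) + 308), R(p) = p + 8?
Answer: -44526033/404 ≈ -1.1021e+5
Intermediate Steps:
R(p) = 8 + p
s(Z, T) = -71531 + 307*T (s(Z, T) = (-233 + T)*((8 - 9) + 308) = (-233 + T)*(-1 + 308) = (-233 + T)*307 = -71531 + 307*T)
z(w, a) = a/w (z(w, a) = (2*a)/((2*w)) = (2*a)*(1/(2*w)) = a/w)
s(-148, -126) - z(404, (-10 - 9)*1) = (-71531 + 307*(-126)) - (-10 - 9)*1/404 = (-71531 - 38682) - (-19*1)/404 = -110213 - (-19)/404 = -110213 - 1*(-19/404) = -110213 + 19/404 = -44526033/404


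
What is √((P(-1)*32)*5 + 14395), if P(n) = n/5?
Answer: √14363 ≈ 119.85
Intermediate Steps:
P(n) = n/5 (P(n) = n*(⅕) = n/5)
√((P(-1)*32)*5 + 14395) = √((((⅕)*(-1))*32)*5 + 14395) = √(-⅕*32*5 + 14395) = √(-32/5*5 + 14395) = √(-32 + 14395) = √14363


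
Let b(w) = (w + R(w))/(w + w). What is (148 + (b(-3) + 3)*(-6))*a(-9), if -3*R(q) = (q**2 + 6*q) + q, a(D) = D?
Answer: -1179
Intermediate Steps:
R(q) = -7*q/3 - q**2/3 (R(q) = -((q**2 + 6*q) + q)/3 = -(q**2 + 7*q)/3 = -7*q/3 - q**2/3)
b(w) = (w - w*(7 + w)/3)/(2*w) (b(w) = (w - w*(7 + w)/3)/(w + w) = (w - w*(7 + w)/3)/((2*w)) = (w - w*(7 + w)/3)*(1/(2*w)) = (w - w*(7 + w)/3)/(2*w))
(148 + (b(-3) + 3)*(-6))*a(-9) = (148 + ((-2/3 - 1/6*(-3)) + 3)*(-6))*(-9) = (148 + ((-2/3 + 1/2) + 3)*(-6))*(-9) = (148 + (-1/6 + 3)*(-6))*(-9) = (148 + (17/6)*(-6))*(-9) = (148 - 17)*(-9) = 131*(-9) = -1179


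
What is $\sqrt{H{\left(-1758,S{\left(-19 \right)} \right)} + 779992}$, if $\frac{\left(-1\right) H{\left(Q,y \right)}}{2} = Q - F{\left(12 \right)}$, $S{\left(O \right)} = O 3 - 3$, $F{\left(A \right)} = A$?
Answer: $2 \sqrt{195883} \approx 885.17$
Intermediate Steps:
$S{\left(O \right)} = -3 + 3 O$ ($S{\left(O \right)} = 3 O - 3 = -3 + 3 O$)
$H{\left(Q,y \right)} = 24 - 2 Q$ ($H{\left(Q,y \right)} = - 2 \left(Q - 12\right) = - 2 \left(-12 + Q\right) = 24 - 2 Q$)
$\sqrt{H{\left(-1758,S{\left(-19 \right)} \right)} + 779992} = \sqrt{\left(24 - -3516\right) + 779992} = \sqrt{\left(24 + 3516\right) + 779992} = \sqrt{3540 + 779992} = \sqrt{783532} = 2 \sqrt{195883}$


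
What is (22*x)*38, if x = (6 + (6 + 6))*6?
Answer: 90288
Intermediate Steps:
x = 108 (x = (6 + 12)*6 = 18*6 = 108)
(22*x)*38 = (22*108)*38 = 2376*38 = 90288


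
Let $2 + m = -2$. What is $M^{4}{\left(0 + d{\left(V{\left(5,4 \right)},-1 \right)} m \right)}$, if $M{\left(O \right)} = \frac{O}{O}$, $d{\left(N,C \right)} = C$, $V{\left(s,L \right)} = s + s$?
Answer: $1$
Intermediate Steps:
$V{\left(s,L \right)} = 2 s$
$m = -4$ ($m = -2 - 2 = -4$)
$M{\left(O \right)} = 1$
$M^{4}{\left(0 + d{\left(V{\left(5,4 \right)},-1 \right)} m \right)} = 1^{4} = 1$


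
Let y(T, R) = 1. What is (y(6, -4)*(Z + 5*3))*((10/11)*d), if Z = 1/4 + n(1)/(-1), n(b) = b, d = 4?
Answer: 570/11 ≈ 51.818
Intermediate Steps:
Z = -¾ (Z = 1/4 + 1/(-1) = 1*(¼) + 1*(-1) = ¼ - 1 = -¾ ≈ -0.75000)
(y(6, -4)*(Z + 5*3))*((10/11)*d) = (1*(-¾ + 5*3))*((10/11)*4) = (1*(-¾ + 15))*((10*(1/11))*4) = (1*(57/4))*((10/11)*4) = (57/4)*(40/11) = 570/11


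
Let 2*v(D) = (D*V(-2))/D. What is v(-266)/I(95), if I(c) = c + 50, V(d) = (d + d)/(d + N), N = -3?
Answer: 2/725 ≈ 0.0027586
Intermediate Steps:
V(d) = 2*d/(-3 + d) (V(d) = (d + d)/(d - 3) = (2*d)/(-3 + d) = 2*d/(-3 + d))
I(c) = 50 + c
v(D) = 2/5 (v(D) = ((D*(2*(-2)/(-3 - 2)))/D)/2 = ((D*(2*(-2)/(-5)))/D)/2 = ((D*(2*(-2)*(-1/5)))/D)/2 = ((D*(4/5))/D)/2 = ((4*D/5)/D)/2 = (1/2)*(4/5) = 2/5)
v(-266)/I(95) = 2/(5*(50 + 95)) = (2/5)/145 = (2/5)*(1/145) = 2/725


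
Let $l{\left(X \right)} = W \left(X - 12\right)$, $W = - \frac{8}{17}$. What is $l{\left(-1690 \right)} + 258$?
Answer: $\frac{18002}{17} \approx 1058.9$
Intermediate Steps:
$W = - \frac{8}{17}$ ($W = \left(-8\right) \frac{1}{17} = - \frac{8}{17} \approx -0.47059$)
$l{\left(X \right)} = \frac{96}{17} - \frac{8 X}{17}$ ($l{\left(X \right)} = - \frac{8 \left(X - 12\right)}{17} = - \frac{8 \left(-12 + X\right)}{17} = \frac{96}{17} - \frac{8 X}{17}$)
$l{\left(-1690 \right)} + 258 = \left(\frac{96}{17} - - \frac{13520}{17}\right) + 258 = \left(\frac{96}{17} + \frac{13520}{17}\right) + 258 = \frac{13616}{17} + 258 = \frac{18002}{17}$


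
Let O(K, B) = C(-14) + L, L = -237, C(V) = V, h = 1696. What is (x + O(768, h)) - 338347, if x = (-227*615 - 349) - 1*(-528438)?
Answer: 49886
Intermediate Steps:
O(K, B) = -251 (O(K, B) = -14 - 237 = -251)
x = 388484 (x = (-139605 - 349) + 528438 = -139954 + 528438 = 388484)
(x + O(768, h)) - 338347 = (388484 - 251) - 338347 = 388233 - 338347 = 49886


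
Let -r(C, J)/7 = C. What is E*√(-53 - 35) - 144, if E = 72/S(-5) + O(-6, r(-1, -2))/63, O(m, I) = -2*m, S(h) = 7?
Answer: -144 + 440*I*√22/21 ≈ -144.0 + 98.275*I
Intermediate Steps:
r(C, J) = -7*C
E = 220/21 (E = 72/7 - 2*(-6)/63 = 72*(⅐) + 12*(1/63) = 72/7 + 4/21 = 220/21 ≈ 10.476)
E*√(-53 - 35) - 144 = 220*√(-53 - 35)/21 - 144 = 220*√(-88)/21 - 144 = 220*(2*I*√22)/21 - 144 = 440*I*√22/21 - 144 = -144 + 440*I*√22/21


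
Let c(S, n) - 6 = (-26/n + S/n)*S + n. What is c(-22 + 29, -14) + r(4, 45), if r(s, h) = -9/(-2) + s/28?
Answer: 43/7 ≈ 6.1429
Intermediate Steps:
r(s, h) = 9/2 + s/28 (r(s, h) = -9*(-½) + s*(1/28) = 9/2 + s/28)
c(S, n) = 6 + n + S*(-26/n + S/n) (c(S, n) = 6 + ((-26/n + S/n)*S + n) = 6 + (S*(-26/n + S/n) + n) = 6 + (n + S*(-26/n + S/n)) = 6 + n + S*(-26/n + S/n))
c(-22 + 29, -14) + r(4, 45) = ((-22 + 29)² - 26*(-22 + 29) - 14*(6 - 14))/(-14) + (9/2 + (1/28)*4) = -(7² - 26*7 - 14*(-8))/14 + (9/2 + ⅐) = -(49 - 182 + 112)/14 + 65/14 = -1/14*(-21) + 65/14 = 3/2 + 65/14 = 43/7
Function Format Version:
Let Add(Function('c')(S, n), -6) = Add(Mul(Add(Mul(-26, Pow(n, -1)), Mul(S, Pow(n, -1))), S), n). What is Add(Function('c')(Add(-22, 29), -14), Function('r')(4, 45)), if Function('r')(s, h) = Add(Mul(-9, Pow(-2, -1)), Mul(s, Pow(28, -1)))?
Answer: Rational(43, 7) ≈ 6.1429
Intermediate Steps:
Function('r')(s, h) = Add(Rational(9, 2), Mul(Rational(1, 28), s)) (Function('r')(s, h) = Add(Mul(-9, Rational(-1, 2)), Mul(s, Rational(1, 28))) = Add(Rational(9, 2), Mul(Rational(1, 28), s)))
Function('c')(S, n) = Add(6, n, Mul(S, Add(Mul(-26, Pow(n, -1)), Mul(S, Pow(n, -1))))) (Function('c')(S, n) = Add(6, Add(Mul(Add(Mul(-26, Pow(n, -1)), Mul(S, Pow(n, -1))), S), n)) = Add(6, Add(Mul(S, Add(Mul(-26, Pow(n, -1)), Mul(S, Pow(n, -1)))), n)) = Add(6, Add(n, Mul(S, Add(Mul(-26, Pow(n, -1)), Mul(S, Pow(n, -1)))))) = Add(6, n, Mul(S, Add(Mul(-26, Pow(n, -1)), Mul(S, Pow(n, -1))))))
Add(Function('c')(Add(-22, 29), -14), Function('r')(4, 45)) = Add(Mul(Pow(-14, -1), Add(Pow(Add(-22, 29), 2), Mul(-26, Add(-22, 29)), Mul(-14, Add(6, -14)))), Add(Rational(9, 2), Mul(Rational(1, 28), 4))) = Add(Mul(Rational(-1, 14), Add(Pow(7, 2), Mul(-26, 7), Mul(-14, -8))), Add(Rational(9, 2), Rational(1, 7))) = Add(Mul(Rational(-1, 14), Add(49, -182, 112)), Rational(65, 14)) = Add(Mul(Rational(-1, 14), -21), Rational(65, 14)) = Add(Rational(3, 2), Rational(65, 14)) = Rational(43, 7)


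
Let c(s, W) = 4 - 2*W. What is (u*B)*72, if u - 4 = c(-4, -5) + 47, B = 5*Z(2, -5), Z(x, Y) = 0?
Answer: 0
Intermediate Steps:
B = 0 (B = 5*0 = 0)
u = 65 (u = 4 + ((4 - 2*(-5)) + 47) = 4 + ((4 + 10) + 47) = 4 + (14 + 47) = 4 + 61 = 65)
(u*B)*72 = (65*0)*72 = 0*72 = 0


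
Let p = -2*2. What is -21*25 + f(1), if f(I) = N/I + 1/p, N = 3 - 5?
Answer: -2109/4 ≈ -527.25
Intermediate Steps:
p = -4
N = -2
f(I) = -¼ - 2/I (f(I) = -2/I + 1/(-4) = -2/I + 1*(-¼) = -2/I - ¼ = -¼ - 2/I)
-21*25 + f(1) = -21*25 + (¼)*(-8 - 1*1)/1 = -525 + (¼)*1*(-8 - 1) = -525 + (¼)*1*(-9) = -525 - 9/4 = -2109/4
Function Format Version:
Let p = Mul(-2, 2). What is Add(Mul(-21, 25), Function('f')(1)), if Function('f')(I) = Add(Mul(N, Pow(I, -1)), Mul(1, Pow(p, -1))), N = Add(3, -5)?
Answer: Rational(-2109, 4) ≈ -527.25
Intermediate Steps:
p = -4
N = -2
Function('f')(I) = Add(Rational(-1, 4), Mul(-2, Pow(I, -1))) (Function('f')(I) = Add(Mul(-2, Pow(I, -1)), Mul(1, Pow(-4, -1))) = Add(Mul(-2, Pow(I, -1)), Mul(1, Rational(-1, 4))) = Add(Mul(-2, Pow(I, -1)), Rational(-1, 4)) = Add(Rational(-1, 4), Mul(-2, Pow(I, -1))))
Add(Mul(-21, 25), Function('f')(1)) = Add(Mul(-21, 25), Mul(Rational(1, 4), Pow(1, -1), Add(-8, Mul(-1, 1)))) = Add(-525, Mul(Rational(1, 4), 1, Add(-8, -1))) = Add(-525, Mul(Rational(1, 4), 1, -9)) = Add(-525, Rational(-9, 4)) = Rational(-2109, 4)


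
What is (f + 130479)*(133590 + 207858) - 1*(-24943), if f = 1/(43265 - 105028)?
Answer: 2751653967835757/61763 ≈ 4.4552e+10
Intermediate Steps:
f = -1/61763 (f = 1/(-61763) = -1/61763 ≈ -1.6191e-5)
(f + 130479)*(133590 + 207858) - 1*(-24943) = (-1/61763 + 130479)*(133590 + 207858) - 1*(-24943) = (8058774476/61763)*341448 + 24943 = 2751652427281248/61763 + 24943 = 2751653967835757/61763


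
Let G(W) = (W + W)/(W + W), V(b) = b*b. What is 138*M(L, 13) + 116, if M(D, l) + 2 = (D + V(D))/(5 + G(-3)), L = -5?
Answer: 300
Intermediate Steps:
V(b) = b²
G(W) = 1 (G(W) = (2*W)/((2*W)) = (2*W)*(1/(2*W)) = 1)
M(D, l) = -2 + D/6 + D²/6 (M(D, l) = -2 + (D + D²)/(5 + 1) = -2 + (D + D²)/6 = -2 + (D + D²)*(⅙) = -2 + (D/6 + D²/6) = -2 + D/6 + D²/6)
138*M(L, 13) + 116 = 138*(-2 + (⅙)*(-5) + (⅙)*(-5)²) + 116 = 138*(-2 - ⅚ + (⅙)*25) + 116 = 138*(-2 - ⅚ + 25/6) + 116 = 138*(4/3) + 116 = 184 + 116 = 300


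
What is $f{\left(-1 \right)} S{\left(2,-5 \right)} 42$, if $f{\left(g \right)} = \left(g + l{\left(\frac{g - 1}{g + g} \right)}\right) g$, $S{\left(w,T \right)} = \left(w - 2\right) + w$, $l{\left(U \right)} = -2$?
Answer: $252$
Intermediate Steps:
$S{\left(w,T \right)} = -2 + 2 w$ ($S{\left(w,T \right)} = \left(-2 + w\right) + w = -2 + 2 w$)
$f{\left(g \right)} = g \left(-2 + g\right)$ ($f{\left(g \right)} = \left(g - 2\right) g = \left(-2 + g\right) g = g \left(-2 + g\right)$)
$f{\left(-1 \right)} S{\left(2,-5 \right)} 42 = - (-2 - 1) \left(-2 + 2 \cdot 2\right) 42 = \left(-1\right) \left(-3\right) \left(-2 + 4\right) 42 = 3 \cdot 2 \cdot 42 = 6 \cdot 42 = 252$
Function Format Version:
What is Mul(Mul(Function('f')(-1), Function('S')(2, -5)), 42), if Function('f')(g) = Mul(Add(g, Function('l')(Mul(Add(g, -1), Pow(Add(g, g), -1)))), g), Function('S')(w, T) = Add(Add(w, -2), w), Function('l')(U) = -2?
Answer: 252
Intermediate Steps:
Function('S')(w, T) = Add(-2, Mul(2, w)) (Function('S')(w, T) = Add(Add(-2, w), w) = Add(-2, Mul(2, w)))
Function('f')(g) = Mul(g, Add(-2, g)) (Function('f')(g) = Mul(Add(g, -2), g) = Mul(Add(-2, g), g) = Mul(g, Add(-2, g)))
Mul(Mul(Function('f')(-1), Function('S')(2, -5)), 42) = Mul(Mul(Mul(-1, Add(-2, -1)), Add(-2, Mul(2, 2))), 42) = Mul(Mul(Mul(-1, -3), Add(-2, 4)), 42) = Mul(Mul(3, 2), 42) = Mul(6, 42) = 252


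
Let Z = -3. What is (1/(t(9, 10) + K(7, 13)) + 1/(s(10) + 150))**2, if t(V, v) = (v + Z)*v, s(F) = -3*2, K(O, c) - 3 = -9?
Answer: 169/331776 ≈ 0.00050938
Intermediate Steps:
K(O, c) = -6 (K(O, c) = 3 - 9 = -6)
s(F) = -6
t(V, v) = v*(-3 + v) (t(V, v) = (v - 3)*v = (-3 + v)*v = v*(-3 + v))
(1/(t(9, 10) + K(7, 13)) + 1/(s(10) + 150))**2 = (1/(10*(-3 + 10) - 6) + 1/(-6 + 150))**2 = (1/(10*7 - 6) + 1/144)**2 = (1/(70 - 6) + 1/144)**2 = (1/64 + 1/144)**2 = (13/576)**2 = 169/331776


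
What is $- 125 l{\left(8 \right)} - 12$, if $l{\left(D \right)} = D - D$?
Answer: $-12$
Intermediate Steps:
$l{\left(D \right)} = 0$
$- 125 l{\left(8 \right)} - 12 = \left(-125\right) 0 - 12 = 0 - 12 = -12$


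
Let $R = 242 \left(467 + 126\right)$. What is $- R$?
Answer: $-143506$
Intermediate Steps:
$R = 143506$ ($R = 242 \cdot 593 = 143506$)
$- R = \left(-1\right) 143506 = -143506$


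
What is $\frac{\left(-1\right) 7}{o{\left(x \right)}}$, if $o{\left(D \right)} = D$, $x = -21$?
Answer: $\frac{1}{3} \approx 0.33333$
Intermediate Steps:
$\frac{\left(-1\right) 7}{o{\left(x \right)}} = \frac{\left(-1\right) 7}{-21} = \left(-7\right) \left(- \frac{1}{21}\right) = \frac{1}{3}$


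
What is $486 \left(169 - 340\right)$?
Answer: $-83106$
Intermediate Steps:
$486 \left(169 - 340\right) = 486 \left(-171\right) = -83106$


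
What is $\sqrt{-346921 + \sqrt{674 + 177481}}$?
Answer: $\sqrt{-346921 + 3 \sqrt{19795}} \approx 588.64 i$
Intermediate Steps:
$\sqrt{-346921 + \sqrt{674 + 177481}} = \sqrt{-346921 + \sqrt{178155}} = \sqrt{-346921 + 3 \sqrt{19795}}$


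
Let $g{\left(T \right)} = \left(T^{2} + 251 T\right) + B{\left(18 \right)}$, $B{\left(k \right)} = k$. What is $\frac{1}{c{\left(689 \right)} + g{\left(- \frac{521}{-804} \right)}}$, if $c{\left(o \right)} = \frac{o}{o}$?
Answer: $\frac{646416}{117693229} \approx 0.0054924$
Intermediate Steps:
$g{\left(T \right)} = 18 + T^{2} + 251 T$ ($g{\left(T \right)} = \left(T^{2} + 251 T\right) + 18 = 18 + T^{2} + 251 T$)
$c{\left(o \right)} = 1$
$\frac{1}{c{\left(689 \right)} + g{\left(- \frac{521}{-804} \right)}} = \frac{1}{1 + \left(18 + \left(- \frac{521}{-804}\right)^{2} + 251 \left(- \frac{521}{-804}\right)\right)} = \frac{1}{1 + \left(18 + \left(\left(-521\right) \left(- \frac{1}{804}\right)\right)^{2} + 251 \left(\left(-521\right) \left(- \frac{1}{804}\right)\right)\right)} = \frac{1}{1 + \left(18 + \left(\frac{521}{804}\right)^{2} + 251 \cdot \frac{521}{804}\right)} = \frac{1}{1 + \left(18 + \frac{271441}{646416} + \frac{130771}{804}\right)} = \frac{1}{1 + \frac{117046813}{646416}} = \frac{1}{\frac{117693229}{646416}} = \frac{646416}{117693229}$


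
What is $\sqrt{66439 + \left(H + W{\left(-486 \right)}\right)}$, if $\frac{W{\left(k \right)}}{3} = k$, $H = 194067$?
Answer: $2 \sqrt{64762} \approx 508.97$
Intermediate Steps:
$W{\left(k \right)} = 3 k$
$\sqrt{66439 + \left(H + W{\left(-486 \right)}\right)} = \sqrt{66439 + \left(194067 + 3 \left(-486\right)\right)} = \sqrt{66439 + \left(194067 - 1458\right)} = \sqrt{66439 + 192609} = \sqrt{259048} = 2 \sqrt{64762}$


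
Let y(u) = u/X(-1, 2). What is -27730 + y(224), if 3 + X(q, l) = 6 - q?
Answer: -27674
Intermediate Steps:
X(q, l) = 3 - q (X(q, l) = -3 + (6 - q) = 3 - q)
y(u) = u/4 (y(u) = u/(3 - 1*(-1)) = u/(3 + 1) = u/4)
-27730 + y(224) = -27730 + (¼)*224 = -27730 + 56 = -27674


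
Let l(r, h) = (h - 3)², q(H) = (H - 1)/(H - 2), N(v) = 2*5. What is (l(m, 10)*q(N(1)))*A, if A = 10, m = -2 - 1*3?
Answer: 2205/4 ≈ 551.25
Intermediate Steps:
m = -5 (m = -2 - 3 = -5)
N(v) = 10
q(H) = (-1 + H)/(-2 + H)
l(r, h) = (-3 + h)²
(l(m, 10)*q(N(1)))*A = ((-3 + 10)²*((-1 + 10)/(-2 + 10)))*10 = (7²*(9/8))*10 = (49*((⅛)*9))*10 = (49*(9/8))*10 = (441/8)*10 = 2205/4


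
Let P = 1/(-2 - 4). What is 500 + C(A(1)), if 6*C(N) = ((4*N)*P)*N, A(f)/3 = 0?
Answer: 500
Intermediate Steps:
P = -1/6 (P = 1/(-6) = -1/6 ≈ -0.16667)
A(f) = 0 (A(f) = 3*0 = 0)
C(N) = -N**2/9 (C(N) = (((4*N)*(-1/6))*N)/6 = ((-2*N/3)*N)/6 = (-2*N**2/3)/6 = -N**2/9)
500 + C(A(1)) = 500 - 1/9*0**2 = 500 - 1/9*0 = 500 + 0 = 500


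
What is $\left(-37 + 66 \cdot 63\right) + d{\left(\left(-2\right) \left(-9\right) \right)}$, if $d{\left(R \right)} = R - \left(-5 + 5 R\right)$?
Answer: $4054$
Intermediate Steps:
$d{\left(R \right)} = 5 - 4 R$ ($d{\left(R \right)} = R - \left(-5 + 5 R\right) = 5 - 4 R$)
$\left(-37 + 66 \cdot 63\right) + d{\left(\left(-2\right) \left(-9\right) \right)} = \left(-37 + 66 \cdot 63\right) + \left(5 - 4 \left(\left(-2\right) \left(-9\right)\right)\right) = \left(-37 + 4158\right) + \left(5 - 72\right) = 4121 + \left(5 - 72\right) = 4121 - 67 = 4054$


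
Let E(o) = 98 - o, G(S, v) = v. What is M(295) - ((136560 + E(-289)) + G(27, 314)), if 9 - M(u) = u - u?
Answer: -137252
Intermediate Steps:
M(u) = 9 (M(u) = 9 - (u - u) = 9 - 1*0 = 9 + 0 = 9)
M(295) - ((136560 + E(-289)) + G(27, 314)) = 9 - ((136560 + (98 - 1*(-289))) + 314) = 9 - ((136560 + (98 + 289)) + 314) = 9 - ((136560 + 387) + 314) = 9 - (136947 + 314) = 9 - 1*137261 = 9 - 137261 = -137252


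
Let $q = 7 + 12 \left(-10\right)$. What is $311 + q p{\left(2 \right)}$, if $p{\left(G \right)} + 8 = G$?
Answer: $989$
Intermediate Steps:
$q = -113$ ($q = 7 - 120 = -113$)
$p{\left(G \right)} = -8 + G$
$311 + q p{\left(2 \right)} = 311 - 113 \left(-8 + 2\right) = 311 - -678 = 311 + 678 = 989$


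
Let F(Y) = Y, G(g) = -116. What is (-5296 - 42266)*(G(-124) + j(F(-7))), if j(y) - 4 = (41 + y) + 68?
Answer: 475620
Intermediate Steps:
j(y) = 113 + y (j(y) = 4 + ((41 + y) + 68) = 4 + (109 + y) = 113 + y)
(-5296 - 42266)*(G(-124) + j(F(-7))) = (-5296 - 42266)*(-116 + (113 - 7)) = -47562*(-116 + 106) = -47562*(-10) = 475620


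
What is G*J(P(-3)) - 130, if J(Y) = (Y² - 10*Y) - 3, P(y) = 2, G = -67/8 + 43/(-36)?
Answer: 3731/72 ≈ 51.819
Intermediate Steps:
G = -689/72 (G = -67*⅛ + 43*(-1/36) = -67/8 - 43/36 = -689/72 ≈ -9.5694)
J(Y) = -3 + Y² - 10*Y
G*J(P(-3)) - 130 = -689*(-3 + 2² - 10*2)/72 - 130 = -689*(-3 + 4 - 20)/72 - 130 = -689/72*(-19) - 130 = 13091/72 - 130 = 3731/72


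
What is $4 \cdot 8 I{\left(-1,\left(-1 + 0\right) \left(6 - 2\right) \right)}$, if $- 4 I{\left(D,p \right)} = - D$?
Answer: $-8$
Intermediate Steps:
$I{\left(D,p \right)} = \frac{D}{4}$ ($I{\left(D,p \right)} = - \frac{\left(-1\right) D}{4} = \frac{D}{4}$)
$4 \cdot 8 I{\left(-1,\left(-1 + 0\right) \left(6 - 2\right) \right)} = 4 \cdot 8 \cdot \frac{1}{4} \left(-1\right) = 32 \left(- \frac{1}{4}\right) = -8$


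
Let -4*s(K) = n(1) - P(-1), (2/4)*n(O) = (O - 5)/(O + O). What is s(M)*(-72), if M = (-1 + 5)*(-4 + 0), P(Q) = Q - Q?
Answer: -72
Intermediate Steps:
n(O) = (-5 + O)/O (n(O) = 2*((O - 5)/(O + O)) = 2*((-5 + O)/((2*O))) = 2*((-5 + O)*(1/(2*O))) = 2*((-5 + O)/(2*O)) = (-5 + O)/O)
P(Q) = 0
M = -16 (M = 4*(-4) = -16)
s(K) = 1 (s(K) = -((-5 + 1)/1 - 1*0)/4 = -(1*(-4) + 0)/4 = -(-4 + 0)/4 = -¼*(-4) = 1)
s(M)*(-72) = 1*(-72) = -72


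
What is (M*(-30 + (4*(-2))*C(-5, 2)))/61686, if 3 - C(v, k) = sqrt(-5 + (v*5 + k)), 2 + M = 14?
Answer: -36/3427 + 32*I*sqrt(7)/10281 ≈ -0.010505 + 0.008235*I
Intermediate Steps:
M = 12 (M = -2 + 14 = 12)
C(v, k) = 3 - sqrt(-5 + k + 5*v) (C(v, k) = 3 - sqrt(-5 + (v*5 + k)) = 3 - sqrt(-5 + (5*v + k)) = 3 - sqrt(-5 + (k + 5*v)) = 3 - sqrt(-5 + k + 5*v))
(M*(-30 + (4*(-2))*C(-5, 2)))/61686 = (12*(-30 + (4*(-2))*(3 - sqrt(-5 + 2 + 5*(-5)))))/61686 = (12*(-30 - 8*(3 - sqrt(-5 + 2 - 25))))*(1/61686) = (12*(-30 - 8*(3 - sqrt(-28))))*(1/61686) = (12*(-30 - 8*(3 - 2*I*sqrt(7))))*(1/61686) = (12*(-30 + (-24 + 16*I*sqrt(7))))*(1/61686) = (12*(-54 + 16*I*sqrt(7)))*(1/61686) = (-648 + 192*I*sqrt(7))*(1/61686) = -36/3427 + 32*I*sqrt(7)/10281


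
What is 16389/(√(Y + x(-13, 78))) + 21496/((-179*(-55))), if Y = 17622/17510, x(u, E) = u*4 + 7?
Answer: 21496/9845 - 5463*I*√93669745/21398 ≈ 2.1834 - 2470.9*I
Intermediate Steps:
x(u, E) = 7 + 4*u (x(u, E) = 4*u + 7 = 7 + 4*u)
Y = 8811/8755 (Y = 17622*(1/17510) = 8811/8755 ≈ 1.0064)
16389/(√(Y + x(-13, 78))) + 21496/((-179*(-55))) = 16389/(√(8811/8755 + (7 + 4*(-13)))) + 21496/((-179*(-55))) = 16389/(√(8811/8755 + (7 - 52))) + 21496/9845 = 16389/(√(8811/8755 - 45)) + 21496*(1/9845) = 16389/(√(-385164/8755)) + 21496/9845 = 16389/((6*I*√93669745/8755)) + 21496/9845 = 16389*(-I*√93669745/64194) + 21496/9845 = -5463*I*√93669745/21398 + 21496/9845 = 21496/9845 - 5463*I*√93669745/21398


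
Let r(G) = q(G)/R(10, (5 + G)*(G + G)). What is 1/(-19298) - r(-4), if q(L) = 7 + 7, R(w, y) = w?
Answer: -135091/96490 ≈ -1.4001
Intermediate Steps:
q(L) = 14
r(G) = 7/5 (r(G) = 14/10 = 14*(1/10) = 7/5)
1/(-19298) - r(-4) = 1/(-19298) - 1*7/5 = -1/19298 - 7/5 = -135091/96490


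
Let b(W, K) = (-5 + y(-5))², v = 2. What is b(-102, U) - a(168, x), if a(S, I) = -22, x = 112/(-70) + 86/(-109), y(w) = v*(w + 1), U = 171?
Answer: 191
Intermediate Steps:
y(w) = 2 + 2*w (y(w) = 2*(w + 1) = 2*(1 + w) = 2 + 2*w)
x = -1302/545 (x = 112*(-1/70) + 86*(-1/109) = -8/5 - 86/109 = -1302/545 ≈ -2.3890)
b(W, K) = 169 (b(W, K) = (-5 + (2 + 2*(-5)))² = (-5 + (2 - 10))² = (-5 - 8)² = (-13)² = 169)
b(-102, U) - a(168, x) = 169 - 1*(-22) = 169 + 22 = 191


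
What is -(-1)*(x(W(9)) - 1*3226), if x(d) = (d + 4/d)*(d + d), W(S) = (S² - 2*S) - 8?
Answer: 2832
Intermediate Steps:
W(S) = -8 + S² - 2*S
x(d) = 2*d*(d + 4/d) (x(d) = (d + 4/d)*(2*d) = 2*d*(d + 4/d))
-(-1)*(x(W(9)) - 1*3226) = -(-1)*((8 + 2*(-8 + 9² - 2*9)²) - 1*3226) = -(-1)*((8 + 2*(-8 + 81 - 18)²) - 3226) = -(-1)*((8 + 2*55²) - 3226) = -(-1)*((8 + 2*3025) - 3226) = -(-1)*((8 + 6050) - 3226) = -(-1)*(6058 - 3226) = -(-1)*2832 = -1*(-2832) = 2832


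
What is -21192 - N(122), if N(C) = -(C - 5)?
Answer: -21075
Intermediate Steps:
N(C) = 5 - C (N(C) = -(-5 + C) = 5 - C)
-21192 - N(122) = -21192 - (5 - 1*122) = -21192 - (5 - 122) = -21192 - 1*(-117) = -21192 + 117 = -21075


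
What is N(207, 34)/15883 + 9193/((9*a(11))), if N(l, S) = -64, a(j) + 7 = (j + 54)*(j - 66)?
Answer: -148075651/512036154 ≈ -0.28919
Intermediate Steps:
a(j) = -7 + (-66 + j)*(54 + j) (a(j) = -7 + (j + 54)*(j - 66) = -7 + (54 + j)*(-66 + j) = -7 + (-66 + j)*(54 + j))
N(207, 34)/15883 + 9193/((9*a(11))) = -64/15883 + 9193/((9*(-3571 + 11² - 12*11))) = -64*1/15883 + 9193/((9*(-3571 + 121 - 132))) = -64/15883 + 9193/((9*(-3582))) = -64/15883 + 9193/(-32238) = -64/15883 + 9193*(-1/32238) = -64/15883 - 9193/32238 = -148075651/512036154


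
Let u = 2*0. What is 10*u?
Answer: 0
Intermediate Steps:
u = 0
10*u = 10*0 = 0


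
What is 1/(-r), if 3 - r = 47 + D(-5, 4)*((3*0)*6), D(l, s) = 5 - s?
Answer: 1/44 ≈ 0.022727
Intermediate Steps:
r = -44 (r = 3 - (47 + (5 - 1*4)*((3*0)*6)) = 3 - (47 + (5 - 4)*(0*6)) = 3 - (47 + 1*0) = 3 - (47 + 0) = 3 - 1*47 = 3 - 47 = -44)
1/(-r) = 1/(-1*(-44)) = 1/44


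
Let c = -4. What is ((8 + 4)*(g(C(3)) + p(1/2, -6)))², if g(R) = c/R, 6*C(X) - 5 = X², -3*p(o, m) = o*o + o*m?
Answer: 4489/49 ≈ 91.612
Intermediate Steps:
p(o, m) = -o²/3 - m*o/3 (p(o, m) = -(o*o + o*m)/3 = -(o² + m*o)/3 = -o²/3 - m*o/3)
C(X) = ⅚ + X²/6
g(R) = -4/R
((8 + 4)*(g(C(3)) + p(1/2, -6)))² = ((8 + 4)*(-4/(⅚ + (⅙)*3²) - ⅓*(-6 + 1/2)/2))² = (12*(-4/(⅚ + (⅙)*9) - ⅓*½*(-6 + ½)))² = (12*(-4/(⅚ + 3/2) - ⅓*½*(-11/2)))² = (12*(-4/7/3 + 11/12))² = (12*(-4*3/7 + 11/12))² = (12*(-12/7 + 11/12))² = (12*(-67/84))² = (-67/7)² = 4489/49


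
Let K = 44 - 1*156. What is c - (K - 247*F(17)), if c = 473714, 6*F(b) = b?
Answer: 2847155/6 ≈ 4.7453e+5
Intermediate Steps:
K = -112 (K = 44 - 156 = -112)
F(b) = b/6
c - (K - 247*F(17)) = 473714 - (-112 - 247*17/6) = 473714 - (-112 - 4199/6) = 473714 - 1*(-4871/6) = 473714 + 4871/6 = 2847155/6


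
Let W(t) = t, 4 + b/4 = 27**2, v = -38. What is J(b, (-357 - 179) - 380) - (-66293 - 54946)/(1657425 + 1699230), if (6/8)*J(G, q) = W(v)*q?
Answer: 155784717559/3356655 ≈ 46411.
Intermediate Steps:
b = 2900 (b = -16 + 4*27**2 = -16 + 4*729 = -16 + 2916 = 2900)
J(G, q) = -152*q/3 (J(G, q) = 4*(-38*q)/3 = -152*q/3)
J(b, (-357 - 179) - 380) - (-66293 - 54946)/(1657425 + 1699230) = -152*((-357 - 179) - 380)/3 - (-66293 - 54946)/(1657425 + 1699230) = -152*(-536 - 380)/3 - (-121239)/3356655 = -152/3*(-916) - (-121239)/3356655 = 139232/3 - 1*(-40413/1118885) = 139232/3 + 40413/1118885 = 155784717559/3356655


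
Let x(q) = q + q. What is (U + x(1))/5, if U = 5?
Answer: 7/5 ≈ 1.4000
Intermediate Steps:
x(q) = 2*q
(U + x(1))/5 = (5 + 2*1)/5 = (5 + 2)/5 = (⅕)*7 = 7/5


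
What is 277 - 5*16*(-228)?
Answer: 18517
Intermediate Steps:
277 - 5*16*(-228) = 277 - 80*(-228) = 277 + 18240 = 18517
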